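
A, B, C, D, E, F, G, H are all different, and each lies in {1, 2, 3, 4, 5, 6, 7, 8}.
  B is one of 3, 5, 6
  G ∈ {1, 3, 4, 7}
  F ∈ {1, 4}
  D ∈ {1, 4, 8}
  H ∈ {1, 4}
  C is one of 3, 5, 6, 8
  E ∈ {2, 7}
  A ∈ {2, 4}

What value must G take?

F and H between them cover only {1, 4} — a naked pair. Remove those values from A, D, G.
A must be 2 (only option left). Strike 2 from E.
D has just one choice, so D = 8. Strike 8 from C.
That leaves E = 7. Eliminate 7 elsewhere: G.
So G = 3.

3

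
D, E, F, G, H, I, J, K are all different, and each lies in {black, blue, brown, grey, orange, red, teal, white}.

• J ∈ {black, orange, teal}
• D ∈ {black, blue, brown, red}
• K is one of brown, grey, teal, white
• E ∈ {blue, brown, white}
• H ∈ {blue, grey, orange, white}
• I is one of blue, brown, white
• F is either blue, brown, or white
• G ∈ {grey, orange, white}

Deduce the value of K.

teal

The 8 variables draw from only 8 values {black, blue, brown, grey, orange, red, teal, white}, so each is used; only D can be red, hence D = red.
Among the 7 still-open variables, black fits only J (and all 7 values in {black, blue, brown, grey, orange, teal, white} must be used), so J = black.
The 6 still-open variables draw from only 6 values {blue, brown, grey, orange, teal, white}, so each is used; only K can be teal, hence K = teal.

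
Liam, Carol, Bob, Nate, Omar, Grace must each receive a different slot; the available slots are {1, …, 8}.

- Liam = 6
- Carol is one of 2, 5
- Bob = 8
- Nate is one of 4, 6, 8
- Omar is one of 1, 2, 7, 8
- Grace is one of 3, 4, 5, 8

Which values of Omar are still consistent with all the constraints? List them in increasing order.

1, 2, 7

Liam has just one choice, so Liam = 6. Strike 6 from Nate.
Bob has just one choice, so Bob = 8. So Nate, Omar, Grace can't be 8.
Nate has just one choice, so Nate = 4. Eliminate 4 elsewhere: Grace.
No further eliminations apply; Omar can still be any of 1, 2, 7.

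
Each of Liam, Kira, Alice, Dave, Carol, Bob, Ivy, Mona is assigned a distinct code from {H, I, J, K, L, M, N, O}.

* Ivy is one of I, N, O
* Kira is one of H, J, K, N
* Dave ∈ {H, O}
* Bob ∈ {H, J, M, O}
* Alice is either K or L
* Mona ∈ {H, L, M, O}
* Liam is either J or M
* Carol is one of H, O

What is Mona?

Among the 8 variables, I fits only Ivy (and all 8 values in {H, I, J, K, L, M, N, O} must be used), so Ivy = I.
The 7 still-open variables together cover exactly {H, J, K, L, M, N, O} — 7 values for 7 variables — and N appears only in Kira's list, so Kira = N.
The 6 still-open variables together cover exactly {H, J, K, L, M, O} — 6 values for 6 variables — and K appears only in Alice's list, so Alice = K.
The 5 still-open variables together cover exactly {H, J, L, M, O} — 5 values for 5 variables — and L appears only in Mona's list, so Mona = L.

L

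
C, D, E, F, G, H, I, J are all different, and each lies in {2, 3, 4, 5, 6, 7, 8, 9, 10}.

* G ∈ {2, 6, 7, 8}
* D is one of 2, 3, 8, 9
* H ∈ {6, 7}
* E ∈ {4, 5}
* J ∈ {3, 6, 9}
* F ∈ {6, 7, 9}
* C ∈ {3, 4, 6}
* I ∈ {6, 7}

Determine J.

The 8 variables draw from only 8 values {2, 3, 4, 5, 6, 7, 8, 9}, so each is used; only E can be 5, hence E = 5.
Among the 7 still-open variables, 4 fits only C (and all 7 values in {2, 3, 4, 6, 7, 8, 9} must be used), so C = 4.
H and I share exactly the 2 values {6, 7}; by pigeonhole those values go to them, so strike 6, 7 from F, G, J.
F's domain is down to {9}, so F = 9. Remove 9 from D, J.
So J = 3.

3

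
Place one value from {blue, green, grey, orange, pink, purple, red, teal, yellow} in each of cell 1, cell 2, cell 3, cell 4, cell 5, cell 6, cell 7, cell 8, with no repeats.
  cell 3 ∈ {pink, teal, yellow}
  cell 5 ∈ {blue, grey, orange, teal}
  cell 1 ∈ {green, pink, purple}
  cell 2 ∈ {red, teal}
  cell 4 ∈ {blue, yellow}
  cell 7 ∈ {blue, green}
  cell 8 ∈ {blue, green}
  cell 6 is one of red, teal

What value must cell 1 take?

cell 2 and cell 6 share exactly the 2 values {red, teal}; by pigeonhole those values go to them, so strike red, teal from cell 3, cell 5.
The 2 variables cell 7 and cell 8 are confined to {blue, green}, which locks those values in; drop them from cell 1, cell 4, cell 5.
cell 4 has just one choice, so cell 4 = yellow. Eliminate yellow elsewhere: cell 3.
cell 3 has just one choice, so cell 3 = pink. Remove pink from cell 1.
So cell 1 = purple.

purple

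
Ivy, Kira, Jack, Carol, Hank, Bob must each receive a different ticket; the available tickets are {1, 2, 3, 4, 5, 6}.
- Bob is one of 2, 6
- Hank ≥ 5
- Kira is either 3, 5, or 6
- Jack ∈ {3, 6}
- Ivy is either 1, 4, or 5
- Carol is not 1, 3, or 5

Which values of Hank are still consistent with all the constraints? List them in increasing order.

The 6 variables draw from only 6 values {1, 2, 3, 4, 5, 6}, so each is used; only Ivy can be 1, hence Ivy = 1.
Among the 5 still-open variables, 4 fits only Carol (and all 5 values in {2, 3, 4, 5, 6} must be used), so Carol = 4.
The 4 still-open variables draw from only 4 values {2, 3, 5, 6}, so each is used; only Bob can be 2, hence Bob = 2.
No further eliminations apply; Hank can still be any of 5, 6.

5, 6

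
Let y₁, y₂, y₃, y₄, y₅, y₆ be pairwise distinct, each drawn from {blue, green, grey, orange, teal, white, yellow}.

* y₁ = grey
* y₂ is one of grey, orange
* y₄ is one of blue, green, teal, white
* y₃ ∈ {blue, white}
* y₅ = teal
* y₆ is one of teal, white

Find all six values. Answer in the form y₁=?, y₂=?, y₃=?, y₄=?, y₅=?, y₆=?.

y₁ must be grey (only option left). Strike grey from y₂.
y₂'s domain is down to {orange}, so y₂ = orange.
y₅'s domain is down to {teal}, so y₅ = teal. Remove teal from y₄, y₆.
That leaves y₆ = white. Eliminate white elsewhere: y₃, y₄.
y₃ has just one choice, so y₃ = blue. Eliminate blue elsewhere: y₄.
y₄ has just one choice, so y₄ = green.

y₁=grey, y₂=orange, y₃=blue, y₄=green, y₅=teal, y₆=white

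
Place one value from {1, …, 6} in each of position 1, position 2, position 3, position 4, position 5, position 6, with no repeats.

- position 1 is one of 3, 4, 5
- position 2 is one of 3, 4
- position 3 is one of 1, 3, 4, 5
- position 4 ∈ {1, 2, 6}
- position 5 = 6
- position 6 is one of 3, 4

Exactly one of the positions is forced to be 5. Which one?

position 5 has just one choice, so position 5 = 6. Strike 6 from position 4.
The 5 still-open variables draw from only 5 values {1, 2, 3, 4, 5}, so each is used; only position 4 can be 2, hence position 4 = 2.
The 4 still-open variables together cover exactly {1, 3, 4, 5} — 4 values for 4 variables — and 1 appears only in position 3's list, so position 3 = 1.
The 3 still-open variables draw from only 3 values {3, 4, 5}, so each is used; only position 1 can be 5, hence position 1 = 5.

position 1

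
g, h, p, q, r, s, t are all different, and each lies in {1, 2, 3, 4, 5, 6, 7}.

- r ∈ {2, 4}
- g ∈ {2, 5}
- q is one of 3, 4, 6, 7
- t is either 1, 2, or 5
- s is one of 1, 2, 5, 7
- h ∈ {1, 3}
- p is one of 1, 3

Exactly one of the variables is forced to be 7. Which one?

s

The 7 variables together cover exactly {1, 2, 3, 4, 5, 6, 7} — 7 values for 7 variables — and 6 appears only in q's list, so q = 6.
The 6 still-open variables together cover exactly {1, 2, 3, 4, 5, 7} — 6 values for 6 variables — and 4 appears only in r's list, so r = 4.
The 5 still-open variables together cover exactly {1, 2, 3, 5, 7} — 5 values for 5 variables — and 7 appears only in s's list, so s = 7.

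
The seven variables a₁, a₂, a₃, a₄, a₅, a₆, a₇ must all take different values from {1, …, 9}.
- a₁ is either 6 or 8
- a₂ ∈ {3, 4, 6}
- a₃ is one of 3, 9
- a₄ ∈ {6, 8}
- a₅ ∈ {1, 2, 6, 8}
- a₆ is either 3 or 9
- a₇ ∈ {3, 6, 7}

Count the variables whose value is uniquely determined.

a₁ and a₄ share exactly the 2 values {6, 8}; by pigeonhole those values go to them, so strike 6, 8 from a₂, a₅, a₇.
a₃ and a₆ share exactly the 2 values {3, 9}; by pigeonhole those values go to them, so strike 3, 9 from a₂, a₇.
a₂'s domain is down to {4}, so a₂ = 4.
a₇ has just one choice, so a₇ = 7.
Determined: a₂=4, a₇=7. The other variables each still have more than one consistent value. That makes 2.

2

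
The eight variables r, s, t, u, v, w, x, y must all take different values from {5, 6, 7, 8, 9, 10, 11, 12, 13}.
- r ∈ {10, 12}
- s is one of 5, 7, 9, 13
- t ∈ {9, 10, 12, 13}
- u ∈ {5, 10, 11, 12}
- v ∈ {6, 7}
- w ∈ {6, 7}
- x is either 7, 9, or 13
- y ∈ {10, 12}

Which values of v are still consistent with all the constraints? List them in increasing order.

6, 7

The 8 variables draw from only 8 values {5, 6, 7, 9, 10, 11, 12, 13}, so each is used; only u can be 11, hence u = 11.
Among the 7 still-open variables, 5 fits only s (and all 7 values in {5, 6, 7, 9, 10, 12, 13} must be used), so s = 5.
r and y between them cover only {10, 12} — a naked pair. Remove those values from t.
v and w share exactly the 2 values {6, 7}; by pigeonhole those values go to them, so strike 6, 7 from x.
No further eliminations apply; v can still be any of 6, 7.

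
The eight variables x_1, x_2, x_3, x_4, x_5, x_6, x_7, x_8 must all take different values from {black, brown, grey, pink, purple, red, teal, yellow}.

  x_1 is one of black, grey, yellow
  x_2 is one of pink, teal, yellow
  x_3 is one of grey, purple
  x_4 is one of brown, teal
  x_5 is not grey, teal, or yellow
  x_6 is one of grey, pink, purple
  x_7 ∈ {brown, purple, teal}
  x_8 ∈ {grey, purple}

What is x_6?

pink

The 8 variables draw from only 8 values {black, brown, grey, pink, purple, red, teal, yellow}, so each is used; only x_5 can be red, hence x_5 = red.
Among the 7 still-open variables, black fits only x_1 (and all 7 values in {black, brown, grey, pink, purple, teal, yellow} must be used), so x_1 = black.
Among the 6 still-open variables, yellow fits only x_2 (and all 6 values in {brown, grey, pink, purple, teal, yellow} must be used), so x_2 = yellow.
Among the 5 still-open variables, pink fits only x_6 (and all 5 values in {brown, grey, pink, purple, teal} must be used), so x_6 = pink.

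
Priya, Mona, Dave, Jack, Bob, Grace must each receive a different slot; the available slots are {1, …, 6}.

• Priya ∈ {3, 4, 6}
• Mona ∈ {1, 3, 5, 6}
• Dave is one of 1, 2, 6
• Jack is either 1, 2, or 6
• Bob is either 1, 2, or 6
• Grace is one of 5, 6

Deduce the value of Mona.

3

The 6 variables together cover exactly {1, 2, 3, 4, 5, 6} — 6 values for 6 variables — and 4 appears only in Priya's list, so Priya = 4.
The 5 still-open variables together cover exactly {1, 2, 3, 5, 6} — 5 values for 5 variables — and 3 appears only in Mona's list, so Mona = 3.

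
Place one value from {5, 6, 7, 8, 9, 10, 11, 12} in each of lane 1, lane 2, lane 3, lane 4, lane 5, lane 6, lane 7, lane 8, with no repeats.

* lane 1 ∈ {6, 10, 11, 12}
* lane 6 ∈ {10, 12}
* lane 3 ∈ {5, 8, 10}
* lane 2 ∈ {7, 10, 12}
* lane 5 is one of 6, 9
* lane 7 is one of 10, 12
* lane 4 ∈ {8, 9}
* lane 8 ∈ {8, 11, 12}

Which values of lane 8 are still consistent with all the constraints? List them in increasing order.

The 8 variables draw from only 8 values {5, 6, 7, 8, 9, 10, 11, 12}, so each is used; only lane 3 can be 5, hence lane 3 = 5.
The 7 still-open variables together cover exactly {6, 7, 8, 9, 10, 11, 12} — 7 values for 7 variables — and 7 appears only in lane 2's list, so lane 2 = 7.
The 2 variables lane 6 and lane 7 are confined to {10, 12}, which locks those values in; drop them from lane 1, lane 8.
No further eliminations apply; lane 8 can still be any of 8, 11.

8, 11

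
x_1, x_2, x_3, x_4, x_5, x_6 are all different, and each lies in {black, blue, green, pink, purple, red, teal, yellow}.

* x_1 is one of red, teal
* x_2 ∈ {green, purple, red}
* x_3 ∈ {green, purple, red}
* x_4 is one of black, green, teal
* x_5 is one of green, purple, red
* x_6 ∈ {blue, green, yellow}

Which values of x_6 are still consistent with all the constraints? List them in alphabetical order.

x_2, x_3, x_5 share exactly the 3 values {green, purple, red}; by pigeonhole those values go to them, so strike green, purple, red from x_1, x_4, x_6.
x_1 has just one choice, so x_1 = teal. So x_4 can't be teal.
x_4 has just one choice, so x_4 = black.
No further eliminations apply; x_6 can still be any of blue, yellow.

blue, yellow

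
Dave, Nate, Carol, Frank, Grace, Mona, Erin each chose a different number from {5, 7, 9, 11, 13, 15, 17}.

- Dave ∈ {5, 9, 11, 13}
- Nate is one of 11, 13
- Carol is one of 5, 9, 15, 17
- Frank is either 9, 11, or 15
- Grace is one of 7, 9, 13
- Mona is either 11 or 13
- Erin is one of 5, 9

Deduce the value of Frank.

15

The 7 variables together cover exactly {5, 7, 9, 11, 13, 15, 17} — 7 values for 7 variables — and 7 appears only in Grace's list, so Grace = 7.
The 6 still-open variables together cover exactly {5, 9, 11, 13, 15, 17} — 6 values for 6 variables — and 17 appears only in Carol's list, so Carol = 17.
Among the 5 still-open variables, 15 fits only Frank (and all 5 values in {5, 9, 11, 13, 15} must be used), so Frank = 15.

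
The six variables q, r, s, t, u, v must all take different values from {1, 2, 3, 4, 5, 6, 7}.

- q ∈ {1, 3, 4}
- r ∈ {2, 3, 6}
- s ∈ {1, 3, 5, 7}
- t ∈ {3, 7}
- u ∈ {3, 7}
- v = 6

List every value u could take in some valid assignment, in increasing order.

3, 7

v's domain is down to {6}, so v = 6. Remove 6 from r.
The 2 variables t and u are confined to {3, 7}, which locks those values in; drop them from q, r, s.
r's domain is down to {2}, so r = 2.
No further eliminations apply; u can still be any of 3, 7.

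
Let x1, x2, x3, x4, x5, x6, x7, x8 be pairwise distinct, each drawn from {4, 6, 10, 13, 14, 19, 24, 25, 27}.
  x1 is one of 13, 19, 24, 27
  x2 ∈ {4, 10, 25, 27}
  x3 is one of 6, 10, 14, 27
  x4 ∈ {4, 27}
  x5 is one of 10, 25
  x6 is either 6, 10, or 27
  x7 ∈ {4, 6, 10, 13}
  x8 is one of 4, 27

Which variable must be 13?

x7

The 2 variables x4 and x8 are confined to {4, 27}, which locks those values in; drop them from x1, x2, x3, x6, x7.
The 2 variables x2 and x5 are confined to {10, 25}, which locks those values in; drop them from x3, x6, x7.
That leaves x6 = 6. Eliminate 6 elsewhere: x3, x7.
So 13 goes to x7.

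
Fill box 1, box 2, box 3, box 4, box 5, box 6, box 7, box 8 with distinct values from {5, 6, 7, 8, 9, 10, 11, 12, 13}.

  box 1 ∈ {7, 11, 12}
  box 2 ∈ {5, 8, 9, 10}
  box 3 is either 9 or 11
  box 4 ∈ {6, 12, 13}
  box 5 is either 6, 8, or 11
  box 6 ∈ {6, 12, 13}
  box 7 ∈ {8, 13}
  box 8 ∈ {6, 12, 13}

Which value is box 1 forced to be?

box 4, box 6, box 8 share exactly the 3 values {6, 12, 13}; by pigeonhole those values go to them, so strike 6, 12, 13 from box 1, box 5, box 7.
box 7's domain is down to {8}, so box 7 = 8. So box 2, box 5 can't be 8.
That leaves box 5 = 11. Strike 11 from box 1, box 3.
So box 1 = 7.

7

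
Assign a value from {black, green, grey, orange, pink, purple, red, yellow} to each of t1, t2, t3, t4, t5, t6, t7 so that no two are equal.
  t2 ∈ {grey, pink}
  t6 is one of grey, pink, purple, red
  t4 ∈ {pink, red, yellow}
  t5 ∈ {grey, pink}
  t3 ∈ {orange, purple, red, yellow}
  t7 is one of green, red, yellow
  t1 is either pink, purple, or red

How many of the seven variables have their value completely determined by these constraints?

Among the 7 variables, green fits only t7 (and all 7 values in {green, grey, orange, pink, purple, red, yellow} must be used), so t7 = green.
The 6 still-open variables draw from only 6 values {grey, orange, pink, purple, red, yellow}, so each is used; only t3 can be orange, hence t3 = orange.
The 5 still-open variables together cover exactly {grey, pink, purple, red, yellow} — 5 values for 5 variables — and yellow appears only in t4's list, so t4 = yellow.
t2 and t5 between them cover only {grey, pink} — a naked pair. Remove those values from t1, t6.
Determined: t3=orange, t4=yellow, t7=green. The other variables each still have more than one consistent value. That makes 3.

3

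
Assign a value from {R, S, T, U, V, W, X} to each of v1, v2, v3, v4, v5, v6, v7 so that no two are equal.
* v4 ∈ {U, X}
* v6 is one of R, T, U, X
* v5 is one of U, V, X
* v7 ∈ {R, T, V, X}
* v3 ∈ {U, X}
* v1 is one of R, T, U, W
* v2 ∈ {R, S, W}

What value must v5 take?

Among the 7 variables, S fits only v2 (and all 7 values in {R, S, T, U, V, W, X} must be used), so v2 = S.
The 6 still-open variables draw from only 6 values {R, T, U, V, W, X}, so each is used; only v1 can be W, hence v1 = W.
v3 and v4 between them cover only {U, X} — a naked pair. Remove those values from v5, v6, v7.
So v5 = V.

V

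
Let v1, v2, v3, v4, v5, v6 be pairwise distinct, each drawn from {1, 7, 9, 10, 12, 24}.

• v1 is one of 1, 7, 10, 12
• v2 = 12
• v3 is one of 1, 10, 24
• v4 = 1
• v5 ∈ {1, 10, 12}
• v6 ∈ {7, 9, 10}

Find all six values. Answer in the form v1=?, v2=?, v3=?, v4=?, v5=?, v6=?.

v2 has just one choice, so v2 = 12. So v1, v5 can't be 12.
v4 has just one choice, so v4 = 1. Eliminate 1 elsewhere: v1, v3, v5.
That leaves v5 = 10. So v1, v3, v6 can't be 10.
v1's domain is down to {7}, so v1 = 7. Remove 7 from v6.
v3 has just one choice, so v3 = 24.
v6's domain is down to {9}, so v6 = 9.

v1=7, v2=12, v3=24, v4=1, v5=10, v6=9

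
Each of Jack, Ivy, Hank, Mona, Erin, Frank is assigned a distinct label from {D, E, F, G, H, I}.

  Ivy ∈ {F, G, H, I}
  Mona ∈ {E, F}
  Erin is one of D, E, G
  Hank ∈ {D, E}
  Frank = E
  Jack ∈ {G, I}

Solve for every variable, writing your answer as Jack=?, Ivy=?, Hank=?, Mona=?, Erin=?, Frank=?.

Jack=I, Ivy=H, Hank=D, Mona=F, Erin=G, Frank=E

Frank must be E (only option left). Strike E from Hank, Mona, Erin.
Hank's domain is down to {D}, so Hank = D. Strike D from Erin.
That leaves Mona = F. Remove F from Ivy.
Erin has just one choice, so Erin = G. So Jack, Ivy can't be G.
Jack's domain is down to {I}, so Jack = I. Strike I from Ivy.
Ivy must be H (only option left).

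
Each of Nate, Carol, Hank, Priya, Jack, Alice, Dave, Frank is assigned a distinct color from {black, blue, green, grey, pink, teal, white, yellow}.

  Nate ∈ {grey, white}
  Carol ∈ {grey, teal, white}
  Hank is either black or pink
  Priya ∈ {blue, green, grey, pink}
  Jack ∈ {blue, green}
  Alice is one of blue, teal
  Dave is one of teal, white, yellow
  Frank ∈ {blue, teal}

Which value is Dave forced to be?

yellow

The 8 variables draw from only 8 values {black, blue, green, grey, pink, teal, white, yellow}, so each is used; only Hank can be black, hence Hank = black.
The 7 still-open variables draw from only 7 values {blue, green, grey, pink, teal, white, yellow}, so each is used; only Priya can be pink, hence Priya = pink.
The 6 still-open variables draw from only 6 values {blue, green, grey, teal, white, yellow}, so each is used; only Jack can be green, hence Jack = green.
Among the 5 still-open variables, yellow fits only Dave (and all 5 values in {blue, grey, teal, white, yellow} must be used), so Dave = yellow.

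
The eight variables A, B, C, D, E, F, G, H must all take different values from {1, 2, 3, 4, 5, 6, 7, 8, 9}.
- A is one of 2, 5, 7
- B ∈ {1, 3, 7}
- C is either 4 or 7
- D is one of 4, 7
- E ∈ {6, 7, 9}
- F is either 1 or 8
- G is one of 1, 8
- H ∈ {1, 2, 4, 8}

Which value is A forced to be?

5

The 2 variables C and D are confined to {4, 7}, which locks those values in; drop them from A, B, E, H.
F and G between them cover only {1, 8} — a naked pair. Remove those values from B, H.
B must be 3 (only option left).
That leaves H = 2. So A can't be 2.
So A = 5.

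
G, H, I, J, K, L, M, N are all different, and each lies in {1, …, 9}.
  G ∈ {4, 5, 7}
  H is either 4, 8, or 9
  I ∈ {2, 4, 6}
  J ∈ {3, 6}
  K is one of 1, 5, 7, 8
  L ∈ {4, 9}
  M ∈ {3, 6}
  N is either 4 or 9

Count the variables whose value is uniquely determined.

J and M share exactly the 2 values {3, 6}; by pigeonhole those values go to them, so strike 3, 6 from I.
The 2 variables L and N are confined to {4, 9}, which locks those values in; drop them from G, H, I.
H's domain is down to {8}, so H = 8. Remove 8 from K.
That leaves I = 2.
Determined: H=8, I=2. The other variables each still have more than one consistent value. That makes 2.

2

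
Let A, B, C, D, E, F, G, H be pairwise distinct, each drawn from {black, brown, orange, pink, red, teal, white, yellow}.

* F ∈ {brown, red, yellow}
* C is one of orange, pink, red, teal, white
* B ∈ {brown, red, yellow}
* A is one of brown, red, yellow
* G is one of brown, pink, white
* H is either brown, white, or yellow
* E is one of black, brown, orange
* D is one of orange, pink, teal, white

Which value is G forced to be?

pink

Among the 8 variables, black fits only E (and all 8 values in {black, brown, orange, pink, red, teal, white, yellow} must be used), so E = black.
A, B, F between them cover only {brown, red, yellow} — a naked triple. Remove those values from C, G, H.
That leaves H = white. So C, D, G can't be white.
So G = pink.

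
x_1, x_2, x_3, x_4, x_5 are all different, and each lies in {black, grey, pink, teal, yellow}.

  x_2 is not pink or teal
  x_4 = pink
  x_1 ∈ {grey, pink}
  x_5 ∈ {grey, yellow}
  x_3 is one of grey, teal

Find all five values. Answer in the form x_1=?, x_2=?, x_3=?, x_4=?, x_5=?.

x_4 has just one choice, so x_4 = pink. Eliminate pink elsewhere: x_1.
x_1 has just one choice, so x_1 = grey. Remove grey from x_2, x_3, x_5.
x_3 must be teal (only option left).
x_5 has just one choice, so x_5 = yellow. Eliminate yellow elsewhere: x_2.
x_2 must be black (only option left).

x_1=grey, x_2=black, x_3=teal, x_4=pink, x_5=yellow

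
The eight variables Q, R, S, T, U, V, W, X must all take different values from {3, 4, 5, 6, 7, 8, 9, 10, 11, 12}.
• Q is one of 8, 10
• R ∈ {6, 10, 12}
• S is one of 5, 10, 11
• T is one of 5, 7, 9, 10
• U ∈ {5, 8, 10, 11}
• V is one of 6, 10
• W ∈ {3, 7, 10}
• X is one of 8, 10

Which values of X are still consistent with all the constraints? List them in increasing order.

Q and X share exactly the 2 values {8, 10}; by pigeonhole those values go to them, so strike 8, 10 from R, S, T, U, V, W.
V has just one choice, so V = 6. Eliminate 6 elsewhere: R.
R must be 12 (only option left).
The 2 variables S and U are confined to {5, 11}, which locks those values in; drop them from T.
No further eliminations apply; X can still be any of 8, 10.

8, 10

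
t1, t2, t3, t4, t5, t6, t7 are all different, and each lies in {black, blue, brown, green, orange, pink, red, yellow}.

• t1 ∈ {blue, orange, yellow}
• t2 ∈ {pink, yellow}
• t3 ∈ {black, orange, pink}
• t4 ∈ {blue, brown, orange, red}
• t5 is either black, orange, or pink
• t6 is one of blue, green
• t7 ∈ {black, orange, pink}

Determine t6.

t3, t5, t7 between them cover only {black, orange, pink} — a naked triple. Remove those values from t1, t2, t4.
That leaves t2 = yellow. So t1 can't be yellow.
t1 must be blue (only option left). Remove blue from t4, t6.
So t6 = green.

green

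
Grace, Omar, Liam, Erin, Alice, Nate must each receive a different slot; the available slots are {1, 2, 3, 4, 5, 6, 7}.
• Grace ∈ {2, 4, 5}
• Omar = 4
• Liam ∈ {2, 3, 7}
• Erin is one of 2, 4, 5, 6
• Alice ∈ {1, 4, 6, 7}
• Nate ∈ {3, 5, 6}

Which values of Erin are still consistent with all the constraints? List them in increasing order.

2, 5, 6

Omar's domain is down to {4}, so Omar = 4. So Grace, Erin, Alice can't be 4.
No further eliminations apply; Erin can still be any of 2, 5, 6.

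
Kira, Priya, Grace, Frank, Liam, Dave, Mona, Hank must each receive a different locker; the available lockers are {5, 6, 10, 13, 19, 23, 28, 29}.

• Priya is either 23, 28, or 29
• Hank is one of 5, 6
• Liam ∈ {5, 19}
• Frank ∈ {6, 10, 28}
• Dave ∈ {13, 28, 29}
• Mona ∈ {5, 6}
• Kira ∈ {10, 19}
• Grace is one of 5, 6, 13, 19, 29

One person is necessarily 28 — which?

The 8 variables draw from only 8 values {5, 6, 10, 13, 19, 23, 28, 29}, so each is used; only Priya can be 23, hence Priya = 23.
The 2 variables Mona and Hank are confined to {5, 6}, which locks those values in; drop them from Grace, Frank, Liam.
Liam must be 19 (only option left). Remove 19 from Kira, Grace.
Kira has just one choice, so Kira = 10. So Frank can't be 10.
So 28 goes to Frank.

Frank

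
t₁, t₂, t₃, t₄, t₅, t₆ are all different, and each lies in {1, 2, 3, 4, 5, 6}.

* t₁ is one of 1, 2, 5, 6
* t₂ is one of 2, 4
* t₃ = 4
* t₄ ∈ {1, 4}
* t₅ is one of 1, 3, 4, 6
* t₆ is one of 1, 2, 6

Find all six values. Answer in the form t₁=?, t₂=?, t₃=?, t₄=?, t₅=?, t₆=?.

t₁=5, t₂=2, t₃=4, t₄=1, t₅=3, t₆=6

t₃ must be 4 (only option left). Remove 4 from t₂, t₄, t₅.
That leaves t₄ = 1. So t₁, t₅, t₆ can't be 1.
t₂ has just one choice, so t₂ = 2. Strike 2 from t₁, t₆.
t₆ has just one choice, so t₆ = 6. Remove 6 from t₁, t₅.
That leaves t₁ = 5.
That leaves t₅ = 3.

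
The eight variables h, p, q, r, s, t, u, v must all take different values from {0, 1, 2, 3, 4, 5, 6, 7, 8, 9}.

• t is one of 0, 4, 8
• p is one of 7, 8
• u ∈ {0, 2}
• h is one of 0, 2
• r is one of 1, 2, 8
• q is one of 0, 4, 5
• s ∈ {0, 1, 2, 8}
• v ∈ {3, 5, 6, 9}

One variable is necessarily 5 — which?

h and u between them cover only {0, 2} — a naked pair. Remove those values from q, r, s, t.
r and s share exactly the 2 values {1, 8}; by pigeonhole those values go to them, so strike 1, 8 from p, t.
p's domain is down to {7}, so p = 7.
t's domain is down to {4}, so t = 4. Remove 4 from q.
So 5 goes to q.

q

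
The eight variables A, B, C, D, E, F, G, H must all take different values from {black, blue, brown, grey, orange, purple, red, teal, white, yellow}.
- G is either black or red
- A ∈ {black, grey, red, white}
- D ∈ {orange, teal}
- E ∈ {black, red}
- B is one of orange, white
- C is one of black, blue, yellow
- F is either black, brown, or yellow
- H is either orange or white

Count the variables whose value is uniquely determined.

2

B and H between them cover only {orange, white} — a naked pair. Remove those values from A, D.
That leaves D = teal.
The 2 variables E and G are confined to {black, red}, which locks those values in; drop them from A, C, F.
That leaves A = grey.
Determined: A=grey, D=teal. The other variables each still have more than one consistent value. That makes 2.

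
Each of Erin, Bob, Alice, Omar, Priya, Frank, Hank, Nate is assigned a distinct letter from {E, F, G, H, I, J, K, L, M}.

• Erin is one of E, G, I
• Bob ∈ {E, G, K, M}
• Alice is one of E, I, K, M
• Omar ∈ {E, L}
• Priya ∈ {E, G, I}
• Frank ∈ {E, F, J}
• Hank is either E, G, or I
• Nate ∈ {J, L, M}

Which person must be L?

Among the 8 variables, F fits only Frank (and all 8 values in {E, F, G, I, J, K, L, M} must be used), so Frank = F.
The 7 still-open variables together cover exactly {E, G, I, J, K, L, M} — 7 values for 7 variables — and J appears only in Nate's list, so Nate = J.
The 6 still-open variables draw from only 6 values {E, G, I, K, L, M}, so each is used; only Omar can be L, hence Omar = L.

Omar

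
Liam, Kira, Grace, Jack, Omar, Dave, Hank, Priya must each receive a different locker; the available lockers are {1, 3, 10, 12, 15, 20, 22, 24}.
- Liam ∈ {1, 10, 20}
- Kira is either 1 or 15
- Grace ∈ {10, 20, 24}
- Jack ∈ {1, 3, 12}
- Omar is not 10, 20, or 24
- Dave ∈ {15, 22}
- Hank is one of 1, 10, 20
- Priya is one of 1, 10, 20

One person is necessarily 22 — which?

The 8 variables draw from only 8 values {1, 3, 10, 12, 15, 20, 22, 24}, so each is used; only Grace can be 24, hence Grace = 24.
The 3 variables Liam, Hank, Priya are confined to {1, 10, 20}, which locks those values in; drop them from Kira, Jack, Omar.
Kira has just one choice, so Kira = 15. Strike 15 from Omar, Dave.
So 22 goes to Dave.

Dave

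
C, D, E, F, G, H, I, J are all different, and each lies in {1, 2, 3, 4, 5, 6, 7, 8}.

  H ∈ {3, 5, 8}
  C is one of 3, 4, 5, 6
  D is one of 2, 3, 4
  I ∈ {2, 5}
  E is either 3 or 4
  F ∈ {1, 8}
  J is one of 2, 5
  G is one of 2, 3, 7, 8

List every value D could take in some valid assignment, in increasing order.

Among the 8 variables, 1 fits only F (and all 8 values in {1, 2, 3, 4, 5, 6, 7, 8} must be used), so F = 1.
The 7 still-open variables together cover exactly {2, 3, 4, 5, 6, 7, 8} — 7 values for 7 variables — and 6 appears only in C's list, so C = 6.
Among the 6 still-open variables, 7 fits only G (and all 6 values in {2, 3, 4, 5, 7, 8} must be used), so G = 7.
Among the 5 still-open variables, 8 fits only H (and all 5 values in {2, 3, 4, 5, 8} must be used), so H = 8.
I and J share exactly the 2 values {2, 5}; by pigeonhole those values go to them, so strike 2, 5 from D.
No further eliminations apply; D can still be any of 3, 4.

3, 4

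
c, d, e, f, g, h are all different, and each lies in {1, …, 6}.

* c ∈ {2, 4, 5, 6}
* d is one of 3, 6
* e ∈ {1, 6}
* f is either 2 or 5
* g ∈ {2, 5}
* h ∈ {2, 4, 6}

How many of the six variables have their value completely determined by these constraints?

Among the 6 variables, 1 fits only e (and all 6 values in {1, 2, 3, 4, 5, 6} must be used), so e = 1.
The 5 still-open variables together cover exactly {2, 3, 4, 5, 6} — 5 values for 5 variables — and 3 appears only in d's list, so d = 3.
The 2 variables f and g are confined to {2, 5}, which locks those values in; drop them from c, h.
Determined: d=3, e=1. The other variables each still have more than one consistent value. That makes 2.

2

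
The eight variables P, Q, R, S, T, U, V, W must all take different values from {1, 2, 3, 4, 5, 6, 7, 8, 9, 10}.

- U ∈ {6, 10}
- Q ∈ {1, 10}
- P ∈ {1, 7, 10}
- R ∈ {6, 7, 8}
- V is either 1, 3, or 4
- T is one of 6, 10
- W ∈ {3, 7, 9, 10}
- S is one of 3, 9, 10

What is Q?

1

Among the 8 variables, 4 fits only V (and all 8 values in {1, 3, 4, 6, 7, 8, 9, 10} must be used), so V = 4.
The 7 still-open variables draw from only 7 values {1, 3, 6, 7, 8, 9, 10}, so each is used; only R can be 8, hence R = 8.
The 2 variables T and U are confined to {6, 10}, which locks those values in; drop them from P, Q, S, W.
So Q = 1.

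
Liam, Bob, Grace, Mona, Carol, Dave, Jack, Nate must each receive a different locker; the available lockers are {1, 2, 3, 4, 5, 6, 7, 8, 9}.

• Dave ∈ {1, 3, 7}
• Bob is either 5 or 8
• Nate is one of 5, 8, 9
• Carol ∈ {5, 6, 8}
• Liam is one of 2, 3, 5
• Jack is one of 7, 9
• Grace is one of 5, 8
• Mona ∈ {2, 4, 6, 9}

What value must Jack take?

7

Bob and Grace between them cover only {5, 8} — a naked pair. Remove those values from Liam, Carol, Nate.
Carol's domain is down to {6}, so Carol = 6. Strike 6 from Mona.
Nate's domain is down to {9}, so Nate = 9. Eliminate 9 elsewhere: Mona, Jack.
So Jack = 7.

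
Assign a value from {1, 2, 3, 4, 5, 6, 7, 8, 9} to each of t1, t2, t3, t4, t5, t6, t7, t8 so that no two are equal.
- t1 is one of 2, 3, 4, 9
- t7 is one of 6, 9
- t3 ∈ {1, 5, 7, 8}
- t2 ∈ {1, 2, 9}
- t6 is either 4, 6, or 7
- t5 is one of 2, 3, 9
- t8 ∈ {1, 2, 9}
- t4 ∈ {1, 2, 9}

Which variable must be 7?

The 3 variables t2, t4, t8 are confined to {1, 2, 9}, which locks those values in; drop them from t1, t3, t5, t7.
t5 must be 3 (only option left). So t1 can't be 3.
t7 has just one choice, so t7 = 6. Strike 6 from t6.
t1 must be 4 (only option left). Eliminate 4 elsewhere: t6.
So 7 goes to t6.

t6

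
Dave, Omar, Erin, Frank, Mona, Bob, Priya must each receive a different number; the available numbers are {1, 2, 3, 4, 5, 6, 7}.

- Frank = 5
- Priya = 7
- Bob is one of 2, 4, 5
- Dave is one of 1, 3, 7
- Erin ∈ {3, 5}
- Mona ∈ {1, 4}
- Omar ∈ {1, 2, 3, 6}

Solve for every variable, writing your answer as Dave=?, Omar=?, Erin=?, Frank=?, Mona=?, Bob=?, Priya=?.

Frank has just one choice, so Frank = 5. Eliminate 5 elsewhere: Erin, Bob.
Priya must be 7 (only option left). So Dave can't be 7.
Erin's domain is down to {3}, so Erin = 3. Strike 3 from Dave, Omar.
Dave must be 1 (only option left). Remove 1 from Omar, Mona.
That leaves Mona = 4. Strike 4 from Bob.
Bob must be 2 (only option left). Strike 2 from Omar.
That leaves Omar = 6.

Dave=1, Omar=6, Erin=3, Frank=5, Mona=4, Bob=2, Priya=7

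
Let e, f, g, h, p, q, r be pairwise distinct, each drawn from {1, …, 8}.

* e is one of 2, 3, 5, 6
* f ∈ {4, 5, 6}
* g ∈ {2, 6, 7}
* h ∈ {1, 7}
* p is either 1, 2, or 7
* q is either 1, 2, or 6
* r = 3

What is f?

4

r's domain is down to {3}, so r = 3. Remove 3 from e.
Among the 6 still-open variables, 4 fits only f (and all 6 values in {1, 2, 4, 5, 6, 7} must be used), so f = 4.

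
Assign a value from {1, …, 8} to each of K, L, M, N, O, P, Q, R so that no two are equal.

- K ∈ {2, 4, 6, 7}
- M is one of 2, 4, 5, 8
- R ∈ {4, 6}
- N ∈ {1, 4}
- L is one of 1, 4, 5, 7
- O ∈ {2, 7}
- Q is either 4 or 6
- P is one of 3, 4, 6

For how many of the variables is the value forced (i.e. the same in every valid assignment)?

4

Among the 8 variables, 3 fits only P (and all 8 values in {1, 2, 3, 4, 5, 6, 7, 8} must be used), so P = 3.
The 7 still-open variables together cover exactly {1, 2, 4, 5, 6, 7, 8} — 7 values for 7 variables — and 8 appears only in M's list, so M = 8.
The 6 still-open variables together cover exactly {1, 2, 4, 5, 6, 7} — 6 values for 6 variables — and 5 appears only in L's list, so L = 5.
Among the 5 still-open variables, 1 fits only N (and all 5 values in {1, 2, 4, 6, 7} must be used), so N = 1.
The 2 variables Q and R are confined to {4, 6}, which locks those values in; drop them from K.
Determined: L=5, M=8, N=1, P=3. The other variables each still have more than one consistent value. That makes 4.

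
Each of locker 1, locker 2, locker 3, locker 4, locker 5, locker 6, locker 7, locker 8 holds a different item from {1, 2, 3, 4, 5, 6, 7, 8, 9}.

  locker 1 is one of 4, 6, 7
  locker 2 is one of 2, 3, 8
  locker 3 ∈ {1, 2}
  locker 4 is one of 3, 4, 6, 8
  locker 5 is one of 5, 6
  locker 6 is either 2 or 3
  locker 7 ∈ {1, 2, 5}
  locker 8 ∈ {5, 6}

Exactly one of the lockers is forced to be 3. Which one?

The 8 variables draw from only 8 values {1, 2, 3, 4, 5, 6, 7, 8}, so each is used; only locker 1 can be 7, hence locker 1 = 7.
The 7 still-open variables together cover exactly {1, 2, 3, 4, 5, 6, 8} — 7 values for 7 variables — and 4 appears only in locker 4's list, so locker 4 = 4.
Among the 6 still-open variables, 8 fits only locker 2 (and all 6 values in {1, 2, 3, 5, 6, 8} must be used), so locker 2 = 8.
The 5 still-open variables together cover exactly {1, 2, 3, 5, 6} — 5 values for 5 variables — and 3 appears only in locker 6's list, so locker 6 = 3.

locker 6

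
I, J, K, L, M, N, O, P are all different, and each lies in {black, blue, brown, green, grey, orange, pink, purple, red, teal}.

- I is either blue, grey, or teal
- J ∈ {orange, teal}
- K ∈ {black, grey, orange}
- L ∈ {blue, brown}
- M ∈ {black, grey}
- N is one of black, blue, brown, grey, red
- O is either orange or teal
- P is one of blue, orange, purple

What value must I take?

blue

Among the 8 variables, purple fits only P (and all 8 values in {black, blue, brown, grey, orange, purple, red, teal} must be used), so P = purple.
Among the 7 still-open variables, red fits only N (and all 7 values in {black, blue, brown, grey, orange, red, teal} must be used), so N = red.
The 6 still-open variables draw from only 6 values {black, blue, brown, grey, orange, teal}, so each is used; only L can be brown, hence L = brown.
The 5 still-open variables together cover exactly {black, blue, grey, orange, teal} — 5 values for 5 variables — and blue appears only in I's list, so I = blue.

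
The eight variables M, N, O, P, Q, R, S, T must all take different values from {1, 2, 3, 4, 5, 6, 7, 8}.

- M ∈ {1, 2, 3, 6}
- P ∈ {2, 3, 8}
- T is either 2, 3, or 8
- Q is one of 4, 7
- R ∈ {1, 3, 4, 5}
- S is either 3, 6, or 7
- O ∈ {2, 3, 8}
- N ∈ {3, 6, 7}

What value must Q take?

4

Among the 8 variables, 5 fits only R (and all 8 values in {1, 2, 3, 4, 5, 6, 7, 8} must be used), so R = 5.
Among the 7 still-open variables, 1 fits only M (and all 7 values in {1, 2, 3, 4, 6, 7, 8} must be used), so M = 1.
The 6 still-open variables draw from only 6 values {2, 3, 4, 6, 7, 8}, so each is used; only Q can be 4, hence Q = 4.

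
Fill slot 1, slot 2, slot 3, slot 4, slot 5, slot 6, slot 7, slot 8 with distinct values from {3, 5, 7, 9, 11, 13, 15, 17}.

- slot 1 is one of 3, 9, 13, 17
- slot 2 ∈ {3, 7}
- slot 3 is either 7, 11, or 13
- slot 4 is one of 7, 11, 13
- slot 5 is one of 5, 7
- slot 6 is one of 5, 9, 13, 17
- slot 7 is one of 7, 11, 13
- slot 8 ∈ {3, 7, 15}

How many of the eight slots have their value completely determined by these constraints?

3

Among the 8 variables, 15 fits only slot 8 (and all 8 values in {3, 5, 7, 9, 11, 13, 15, 17} must be used), so slot 8 = 15.
slot 3, slot 4, slot 7 share exactly the 3 values {7, 11, 13}; by pigeonhole those values go to them, so strike 7, 11, 13 from slot 1, slot 2, slot 5, slot 6.
slot 2 has just one choice, so slot 2 = 3. So slot 1 can't be 3.
slot 5's domain is down to {5}, so slot 5 = 5. Remove 5 from slot 6.
Determined: slot 2=3, slot 5=5, slot 8=15. The other slots each still have more than one consistent value. That makes 3.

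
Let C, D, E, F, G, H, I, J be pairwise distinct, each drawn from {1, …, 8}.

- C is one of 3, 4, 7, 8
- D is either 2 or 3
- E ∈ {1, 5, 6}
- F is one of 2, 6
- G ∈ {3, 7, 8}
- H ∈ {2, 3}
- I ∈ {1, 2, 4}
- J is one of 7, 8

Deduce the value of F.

6

Among the 8 variables, 5 fits only E (and all 8 values in {1, 2, 3, 4, 5, 6, 7, 8} must be used), so E = 5.
The 7 still-open variables together cover exactly {1, 2, 3, 4, 6, 7, 8} — 7 values for 7 variables — and 1 appears only in I's list, so I = 1.
The 6 still-open variables together cover exactly {2, 3, 4, 6, 7, 8} — 6 values for 6 variables — and 4 appears only in C's list, so C = 4.
The 5 still-open variables together cover exactly {2, 3, 6, 7, 8} — 5 values for 5 variables — and 6 appears only in F's list, so F = 6.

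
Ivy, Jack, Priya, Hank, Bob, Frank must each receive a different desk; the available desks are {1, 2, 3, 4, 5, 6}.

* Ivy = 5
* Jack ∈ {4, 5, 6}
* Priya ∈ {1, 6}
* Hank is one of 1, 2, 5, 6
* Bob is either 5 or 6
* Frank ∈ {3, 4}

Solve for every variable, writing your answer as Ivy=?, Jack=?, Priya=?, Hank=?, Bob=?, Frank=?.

Ivy=5, Jack=4, Priya=1, Hank=2, Bob=6, Frank=3

Ivy has just one choice, so Ivy = 5. Eliminate 5 elsewhere: Jack, Hank, Bob.
Bob must be 6 (only option left). So Jack, Priya, Hank can't be 6.
Jack has just one choice, so Jack = 4. Remove 4 from Frank.
Priya has just one choice, so Priya = 1. So Hank can't be 1.
That leaves Hank = 2.
Frank's domain is down to {3}, so Frank = 3.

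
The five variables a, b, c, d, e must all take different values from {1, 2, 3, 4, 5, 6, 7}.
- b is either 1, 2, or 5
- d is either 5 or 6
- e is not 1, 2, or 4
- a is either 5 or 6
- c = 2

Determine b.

1

c's domain is down to {2}, so c = 2. Strike 2 from b.
a and d share exactly the 2 values {5, 6}; by pigeonhole those values go to them, so strike 5, 6 from b, e.
So b = 1.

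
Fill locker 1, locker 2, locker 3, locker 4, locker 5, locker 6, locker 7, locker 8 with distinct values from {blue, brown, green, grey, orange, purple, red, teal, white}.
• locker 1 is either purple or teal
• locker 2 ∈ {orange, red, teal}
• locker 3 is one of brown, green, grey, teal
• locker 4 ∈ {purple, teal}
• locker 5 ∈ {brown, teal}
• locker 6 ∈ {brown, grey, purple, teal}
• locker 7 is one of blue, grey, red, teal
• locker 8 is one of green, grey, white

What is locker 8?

white

locker 1 and locker 4 between them cover only {purple, teal} — a naked pair. Remove those values from locker 2, locker 3, locker 5, locker 6, locker 7.
locker 5 must be brown (only option left). Eliminate brown elsewhere: locker 3, locker 6.
locker 6's domain is down to {grey}, so locker 6 = grey. Eliminate grey elsewhere: locker 3, locker 7, locker 8.
That leaves locker 3 = green. Strike green from locker 8.
So locker 8 = white.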